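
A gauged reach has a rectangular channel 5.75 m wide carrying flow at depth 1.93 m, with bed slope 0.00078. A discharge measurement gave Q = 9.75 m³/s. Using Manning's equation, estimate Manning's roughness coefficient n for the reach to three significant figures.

A = b·y = 5.75 × 1.93 = 11.10 m²
P = b + 2y = 5.75 + 2×1.93 = 9.610 m
R = A/P = 11.10/9.610 = 1.155 m
n = (1/Q)·A·R^(2/3)·S^(1/2) = (1/9.75) × 11.10 × 1.101 × 0.02793 = 0.03499

0.0350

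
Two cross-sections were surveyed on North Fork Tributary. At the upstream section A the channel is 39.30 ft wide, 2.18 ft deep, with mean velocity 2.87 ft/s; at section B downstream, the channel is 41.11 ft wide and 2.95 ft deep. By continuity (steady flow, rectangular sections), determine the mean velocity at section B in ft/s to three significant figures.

Q = A₁V₁ = (39.30×2.18) × 2.87 = 245.9 ft³/s
A₂ = 41.11 × 2.95 = 121.3 ft²
V₂ = Q/A₂ = 245.9/121.3 = 2.028 ft/s

2.03 ft/s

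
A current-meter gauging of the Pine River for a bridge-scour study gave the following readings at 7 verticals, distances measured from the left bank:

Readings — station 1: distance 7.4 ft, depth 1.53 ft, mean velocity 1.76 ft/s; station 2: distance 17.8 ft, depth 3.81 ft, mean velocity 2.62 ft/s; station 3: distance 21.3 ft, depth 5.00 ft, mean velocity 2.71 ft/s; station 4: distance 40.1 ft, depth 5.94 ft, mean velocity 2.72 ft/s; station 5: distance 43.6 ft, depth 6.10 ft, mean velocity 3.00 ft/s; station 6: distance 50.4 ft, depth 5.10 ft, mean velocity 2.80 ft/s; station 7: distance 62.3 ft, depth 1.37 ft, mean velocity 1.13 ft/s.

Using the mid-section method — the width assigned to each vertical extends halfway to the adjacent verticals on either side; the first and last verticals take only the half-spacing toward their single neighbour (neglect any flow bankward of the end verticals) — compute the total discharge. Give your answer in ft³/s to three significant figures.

w_1 = (17.8 − 7.4)/2 = 5.2 ft; q_1 = 1.76 × 1.53 × 5.2 = 14.00 ft³/s
w_2 = (21.3 − 7.4)/2 = 6.95 ft; q_2 = 2.62 × 3.81 × 6.95 = 69.38 ft³/s
w_3 = (40.1 − 17.8)/2 = 11.15 ft; q_3 = 2.71 × 5.00 × 11.15 = 151.1 ft³/s
w_4 = (43.6 − 21.3)/2 = 11.15 ft; q_4 = 2.72 × 5.94 × 11.15 = 180.1 ft³/s
w_5 = (50.4 − 40.1)/2 = 5.15 ft; q_5 = 3.00 × 6.10 × 5.15 = 94.25 ft³/s
w_6 = (62.3 − 43.6)/2 = 9.35 ft; q_6 = 2.80 × 5.10 × 9.35 = 133.5 ft³/s
w_7 = (62.3 − 50.4)/2 = 5.95 ft; q_7 = 1.13 × 1.37 × 5.95 = 9.211 ft³/s
Q = Σ qᵢ = 651.6 ft³/s

652 ft³/s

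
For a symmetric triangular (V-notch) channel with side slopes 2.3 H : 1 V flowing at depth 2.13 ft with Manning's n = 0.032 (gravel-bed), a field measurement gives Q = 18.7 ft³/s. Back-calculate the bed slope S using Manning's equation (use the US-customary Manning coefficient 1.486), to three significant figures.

0.00154

A = z·y² = 2.3×2.13² = 10.43 ft²
P = 2y√(1+z²) = 2×2.13×√(1+2.3²) = 10.68 ft
R = A/P = 10.43/10.68 = 0.9767 ft
S = (Q·n / (1.486·A·R^(2/3)))² = (18.7×0.032 / (1.486×10.43×0.9844))² = 0.001537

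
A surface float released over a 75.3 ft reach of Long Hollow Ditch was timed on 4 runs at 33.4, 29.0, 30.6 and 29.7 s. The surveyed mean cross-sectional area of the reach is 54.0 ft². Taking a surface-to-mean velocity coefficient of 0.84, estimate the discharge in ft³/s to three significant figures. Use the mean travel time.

111 ft³/s

t̄ = (33.4 + 29.0 + 30.6 + 29.7) / 4 = 30.675 s
v_surface = L / t̄ = 75.3 / 30.675 = 2.455 ft/s
v_mean = 0.84 × 2.455 = 2.062 ft/s
Q = A × v_mean = 54.0 × 2.062 = 111.3 ft³/s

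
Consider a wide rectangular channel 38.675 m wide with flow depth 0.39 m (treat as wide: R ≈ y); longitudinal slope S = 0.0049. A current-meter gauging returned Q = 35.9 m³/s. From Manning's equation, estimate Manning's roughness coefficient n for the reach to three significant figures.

0.0157

A = b·y = 38.675 × 0.39 = 15.08 m²
Wide channel: R ≈ y = 0.39 m
n = (1/Q)·A·R^(2/3)·S^(1/2) = (1/35.9) × 15.08 × 0.5338 × 0.07000 = 0.01570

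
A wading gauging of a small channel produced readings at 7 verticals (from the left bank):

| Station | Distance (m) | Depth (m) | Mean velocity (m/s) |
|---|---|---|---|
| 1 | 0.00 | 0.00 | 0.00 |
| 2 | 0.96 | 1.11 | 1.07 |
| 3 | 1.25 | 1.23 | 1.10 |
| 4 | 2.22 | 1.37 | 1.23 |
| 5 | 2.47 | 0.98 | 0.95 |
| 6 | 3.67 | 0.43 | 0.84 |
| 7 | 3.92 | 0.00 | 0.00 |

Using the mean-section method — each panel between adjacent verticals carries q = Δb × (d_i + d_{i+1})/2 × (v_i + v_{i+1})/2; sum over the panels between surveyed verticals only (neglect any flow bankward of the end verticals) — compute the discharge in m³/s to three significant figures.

Panel 1-2: Δb = 0.96 m, d̄ = (0.00+1.11)/2 = 0.555, v̄ = (0.00+1.07)/2 = 0.535 → q = 0.96×0.555×0.535 = 0.2850 m³/s
Panel 2-3: Δb = 0.29 m, d̄ = (1.11+1.23)/2 = 1.17, v̄ = (1.07+1.10)/2 = 1.085 → q = 0.29×1.17×1.085 = 0.3681 m³/s
Panel 3-4: Δb = 0.97 m, d̄ = (1.23+1.37)/2 = 1.3, v̄ = (1.10+1.23)/2 = 1.165 → q = 0.97×1.3×1.165 = 1.469 m³/s
Panel 4-5: Δb = 0.25 m, d̄ = (1.37+0.98)/2 = 1.175, v̄ = (1.23+0.95)/2 = 1.09 → q = 0.25×1.175×1.09 = 0.3202 m³/s
Panel 5-6: Δb = 1.2 m, d̄ = (0.98+0.43)/2 = 0.705, v̄ = (0.95+0.84)/2 = 0.895 → q = 1.2×0.705×0.895 = 0.7572 m³/s
Panel 6-7: Δb = 0.25 m, d̄ = (0.43+0.00)/2 = 0.215, v̄ = (0.84+0.00)/2 = 0.42 → q = 0.25×0.215×0.42 = 0.02258 m³/s
Q = Σ q = 3.222 m³/s

3.22 m³/s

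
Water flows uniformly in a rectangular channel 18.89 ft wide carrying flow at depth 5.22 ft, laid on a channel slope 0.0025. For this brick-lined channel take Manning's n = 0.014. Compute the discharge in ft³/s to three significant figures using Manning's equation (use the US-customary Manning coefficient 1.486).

1170 ft³/s

A = b·y = 18.89 × 5.22 = 98.61 ft²
P = b + 2y = 18.89 + 2×5.22 = 29.33 ft
R = A/P = 98.61/29.33 = 3.362 ft
Q = (1.486/n)·A·R^(2/3)·S^(1/2) = (1.486/0.014) × 98.61 × 3.362^(2/3) × 0.0025^(1/2) = 1174 ft³/s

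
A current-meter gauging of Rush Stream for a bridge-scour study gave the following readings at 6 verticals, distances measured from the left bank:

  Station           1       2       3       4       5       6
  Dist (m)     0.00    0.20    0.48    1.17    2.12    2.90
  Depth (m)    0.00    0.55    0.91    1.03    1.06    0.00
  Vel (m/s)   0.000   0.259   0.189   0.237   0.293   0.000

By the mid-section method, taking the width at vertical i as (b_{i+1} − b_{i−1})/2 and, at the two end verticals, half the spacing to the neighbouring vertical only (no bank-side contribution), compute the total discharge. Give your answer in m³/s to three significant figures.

0.586 m³/s

w_2 = (0.48 − 0.00)/2 = 0.24 m; q_2 = 0.259 × 0.55 × 0.24 = 0.03419 m³/s
w_3 = (1.17 − 0.20)/2 = 0.485 m; q_3 = 0.189 × 0.91 × 0.485 = 0.08342 m³/s
w_4 = (2.12 − 0.48)/2 = 0.82 m; q_4 = 0.237 × 1.03 × 0.82 = 0.2002 m³/s
w_5 = (2.90 − 1.17)/2 = 0.865 m; q_5 = 0.293 × 1.06 × 0.865 = 0.2687 m³/s
Stations 1, 6 contribute zero (depth or velocity is 0).
Q = Σ qᵢ = 0.5864 m³/s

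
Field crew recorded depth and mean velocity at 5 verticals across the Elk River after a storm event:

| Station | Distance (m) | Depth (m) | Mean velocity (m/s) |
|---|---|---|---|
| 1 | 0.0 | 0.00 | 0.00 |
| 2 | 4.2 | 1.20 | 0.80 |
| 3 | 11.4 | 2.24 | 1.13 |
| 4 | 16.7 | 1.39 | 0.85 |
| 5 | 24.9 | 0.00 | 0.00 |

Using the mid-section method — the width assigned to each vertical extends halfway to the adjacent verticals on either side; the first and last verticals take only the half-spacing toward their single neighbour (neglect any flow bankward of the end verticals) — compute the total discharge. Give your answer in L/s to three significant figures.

w_2 = (11.4 − 0.0)/2 = 5.7 m; q_2 = 0.80 × 1.20 × 5.7 = 5.472 m³/s
w_3 = (16.7 − 4.2)/2 = 6.25 m; q_3 = 1.13 × 2.24 × 6.25 = 15.82 m³/s
w_4 = (24.9 − 11.4)/2 = 6.75 m; q_4 = 0.85 × 1.39 × 6.75 = 7.975 m³/s
Stations 1, 5 contribute zero (depth or velocity is 0).
Q = Σ qᵢ = 29.27 m³/s
= 29.27 × 1000 = 29270 L/s

29300 L/s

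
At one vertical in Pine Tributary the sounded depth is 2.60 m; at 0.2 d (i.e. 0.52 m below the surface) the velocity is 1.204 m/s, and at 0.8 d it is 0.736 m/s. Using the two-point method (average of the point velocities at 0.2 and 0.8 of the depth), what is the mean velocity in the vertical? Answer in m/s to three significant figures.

v̄ = (1.204 + 0.736) / 2 = 0.9700 m/s

0.970 m/s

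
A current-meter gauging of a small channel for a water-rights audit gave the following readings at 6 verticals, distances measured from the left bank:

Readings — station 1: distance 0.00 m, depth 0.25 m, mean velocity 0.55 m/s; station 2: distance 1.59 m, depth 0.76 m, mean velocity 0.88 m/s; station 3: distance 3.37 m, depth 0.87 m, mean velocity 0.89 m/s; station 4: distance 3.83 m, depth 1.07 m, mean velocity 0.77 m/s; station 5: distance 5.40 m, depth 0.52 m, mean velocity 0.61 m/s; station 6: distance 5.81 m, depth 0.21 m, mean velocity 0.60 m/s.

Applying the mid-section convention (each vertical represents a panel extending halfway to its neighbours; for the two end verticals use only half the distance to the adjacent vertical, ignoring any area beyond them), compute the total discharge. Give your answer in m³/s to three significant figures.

3.28 m³/s

w_1 = (1.59 − 0.00)/2 = 0.795 m; q_1 = 0.55 × 0.25 × 0.795 = 0.1093 m³/s
w_2 = (3.37 − 0.00)/2 = 1.685 m; q_2 = 0.88 × 0.76 × 1.685 = 1.127 m³/s
w_3 = (3.83 − 1.59)/2 = 1.12 m; q_3 = 0.89 × 0.87 × 1.12 = 0.8672 m³/s
w_4 = (5.40 − 3.37)/2 = 1.015 m; q_4 = 0.77 × 1.07 × 1.015 = 0.8363 m³/s
w_5 = (5.81 − 3.83)/2 = 0.99 m; q_5 = 0.61 × 0.52 × 0.99 = 0.3140 m³/s
w_6 = (5.81 − 5.40)/2 = 0.205 m; q_6 = 0.60 × 0.21 × 0.205 = 0.02583 m³/s
Q = Σ qᵢ = 3.280 m³/s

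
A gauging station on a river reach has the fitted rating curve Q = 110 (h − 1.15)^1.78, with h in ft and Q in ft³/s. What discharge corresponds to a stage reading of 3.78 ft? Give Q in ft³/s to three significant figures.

Q = 110 × (3.78 − 1.15)^1.78 = 110 × 2.63^1.78 = 615.1 ft³/s

615 ft³/s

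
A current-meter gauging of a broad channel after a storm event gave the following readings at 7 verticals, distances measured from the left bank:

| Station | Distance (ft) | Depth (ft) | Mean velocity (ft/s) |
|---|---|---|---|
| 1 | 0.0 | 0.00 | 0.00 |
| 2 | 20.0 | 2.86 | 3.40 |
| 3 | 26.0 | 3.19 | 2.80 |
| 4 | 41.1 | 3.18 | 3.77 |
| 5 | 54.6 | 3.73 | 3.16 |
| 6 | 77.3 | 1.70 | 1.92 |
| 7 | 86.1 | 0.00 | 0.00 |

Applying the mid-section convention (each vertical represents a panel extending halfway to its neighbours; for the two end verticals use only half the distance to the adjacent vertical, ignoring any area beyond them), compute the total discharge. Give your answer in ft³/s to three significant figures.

657 ft³/s

w_2 = (26.0 − 0.0)/2 = 13 ft; q_2 = 3.40 × 2.86 × 13 = 126.4 ft³/s
w_3 = (41.1 − 20.0)/2 = 10.55 ft; q_3 = 2.80 × 3.19 × 10.55 = 94.23 ft³/s
w_4 = (54.6 − 26.0)/2 = 14.3 ft; q_4 = 3.77 × 3.18 × 14.3 = 171.4 ft³/s
w_5 = (77.3 − 41.1)/2 = 18.1 ft; q_5 = 3.16 × 3.73 × 18.1 = 213.3 ft³/s
w_6 = (86.1 − 54.6)/2 = 15.75 ft; q_6 = 1.92 × 1.70 × 15.75 = 51.41 ft³/s
Stations 1, 7 contribute zero (depth or velocity is 0).
Q = Σ qᵢ = 656.8 ft³/s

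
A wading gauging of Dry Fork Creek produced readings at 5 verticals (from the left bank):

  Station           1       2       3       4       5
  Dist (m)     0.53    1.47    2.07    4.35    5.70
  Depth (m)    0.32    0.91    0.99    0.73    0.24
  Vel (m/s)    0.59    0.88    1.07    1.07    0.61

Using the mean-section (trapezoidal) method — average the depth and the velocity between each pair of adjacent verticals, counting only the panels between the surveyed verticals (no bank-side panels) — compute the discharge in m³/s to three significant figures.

3.63 m³/s

Panel 1-2: Δb = 0.94 m, d̄ = (0.32+0.91)/2 = 0.615, v̄ = (0.59+0.88)/2 = 0.735 → q = 0.94×0.615×0.735 = 0.4249 m³/s
Panel 2-3: Δb = 0.6 m, d̄ = (0.91+0.99)/2 = 0.95, v̄ = (0.88+1.07)/2 = 0.975 → q = 0.6×0.95×0.975 = 0.5558 m³/s
Panel 3-4: Δb = 2.28 m, d̄ = (0.99+0.73)/2 = 0.86, v̄ = (1.07+1.07)/2 = 1.07 → q = 2.28×0.86×1.07 = 2.098 m³/s
Panel 4-5: Δb = 1.35 m, d̄ = (0.73+0.24)/2 = 0.485, v̄ = (1.07+0.61)/2 = 0.84 → q = 1.35×0.485×0.84 = 0.5500 m³/s
Q = Σ q = 3.629 m³/s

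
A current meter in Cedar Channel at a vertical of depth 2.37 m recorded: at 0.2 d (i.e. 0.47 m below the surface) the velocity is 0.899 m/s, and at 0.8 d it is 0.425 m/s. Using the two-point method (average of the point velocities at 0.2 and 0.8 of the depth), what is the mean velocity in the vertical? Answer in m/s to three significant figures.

0.662 m/s

v̄ = (0.899 + 0.425) / 2 = 0.6620 m/s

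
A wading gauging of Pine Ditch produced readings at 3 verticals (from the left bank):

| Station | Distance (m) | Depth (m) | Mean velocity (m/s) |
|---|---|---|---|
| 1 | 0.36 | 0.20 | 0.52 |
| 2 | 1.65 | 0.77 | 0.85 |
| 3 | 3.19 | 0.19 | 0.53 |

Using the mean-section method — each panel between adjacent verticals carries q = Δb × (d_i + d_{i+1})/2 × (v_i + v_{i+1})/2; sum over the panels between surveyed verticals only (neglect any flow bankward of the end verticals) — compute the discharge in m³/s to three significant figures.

0.939 m³/s

Panel 1-2: Δb = 1.29 m, d̄ = (0.20+0.77)/2 = 0.485, v̄ = (0.52+0.85)/2 = 0.685 → q = 1.29×0.485×0.685 = 0.4286 m³/s
Panel 2-3: Δb = 1.54 m, d̄ = (0.77+0.19)/2 = 0.48, v̄ = (0.85+0.53)/2 = 0.69 → q = 1.54×0.48×0.69 = 0.5100 m³/s
Q = Σ q = 0.9386 m³/s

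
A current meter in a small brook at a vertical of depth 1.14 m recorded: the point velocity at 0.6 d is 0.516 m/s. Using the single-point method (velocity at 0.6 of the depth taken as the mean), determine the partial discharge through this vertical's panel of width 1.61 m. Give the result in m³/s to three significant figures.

v̄ = v₀.₆ = 0.516 m/s
q = v̄ × d × w = 0.5160 × 1.14 × 1.61 = 0.9471 m³/s

0.947 m³/s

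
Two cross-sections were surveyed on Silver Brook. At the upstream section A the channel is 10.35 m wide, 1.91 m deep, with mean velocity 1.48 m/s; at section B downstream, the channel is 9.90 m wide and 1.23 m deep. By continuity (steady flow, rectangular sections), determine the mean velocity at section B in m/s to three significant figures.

2.40 m/s

Q = A₁V₁ = (10.35×1.91) × 1.48 = 29.26 m³/s
A₂ = 9.90 × 1.23 = 12.18 m²
V₂ = Q/A₂ = 29.26/12.18 = 2.403 m/s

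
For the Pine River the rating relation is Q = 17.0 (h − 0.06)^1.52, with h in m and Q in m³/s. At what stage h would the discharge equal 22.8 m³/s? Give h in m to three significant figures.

1.27 m

h − h₀ = (Q/C)^(1/b) = (22.8/17.0)^(1/1.52) = 1.213 m
h = 0.06 + 1.213 = 1.273 m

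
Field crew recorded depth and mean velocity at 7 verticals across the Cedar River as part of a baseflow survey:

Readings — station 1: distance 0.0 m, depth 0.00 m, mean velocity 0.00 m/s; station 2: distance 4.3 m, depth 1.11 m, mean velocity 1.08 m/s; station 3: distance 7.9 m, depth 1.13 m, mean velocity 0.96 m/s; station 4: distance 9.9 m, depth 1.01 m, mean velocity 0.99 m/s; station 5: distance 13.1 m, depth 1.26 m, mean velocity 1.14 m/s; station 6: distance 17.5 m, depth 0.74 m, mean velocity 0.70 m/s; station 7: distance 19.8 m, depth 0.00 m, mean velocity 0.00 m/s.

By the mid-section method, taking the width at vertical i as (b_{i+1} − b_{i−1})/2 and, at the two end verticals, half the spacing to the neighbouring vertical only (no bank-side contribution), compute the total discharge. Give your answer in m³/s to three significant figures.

w_2 = (7.9 − 0.0)/2 = 3.95 m; q_2 = 1.08 × 1.11 × 3.95 = 4.735 m³/s
w_3 = (9.9 − 4.3)/2 = 2.8 m; q_3 = 0.96 × 1.13 × 2.8 = 3.037 m³/s
w_4 = (13.1 − 7.9)/2 = 2.6 m; q_4 = 0.99 × 1.01 × 2.6 = 2.600 m³/s
w_5 = (17.5 − 9.9)/2 = 3.8 m; q_5 = 1.14 × 1.26 × 3.8 = 5.458 m³/s
w_6 = (19.8 − 13.1)/2 = 3.35 m; q_6 = 0.70 × 0.74 × 3.35 = 1.735 m³/s
Stations 1, 7 contribute zero (depth or velocity is 0).
Q = Σ qᵢ = 17.57 m³/s

17.6 m³/s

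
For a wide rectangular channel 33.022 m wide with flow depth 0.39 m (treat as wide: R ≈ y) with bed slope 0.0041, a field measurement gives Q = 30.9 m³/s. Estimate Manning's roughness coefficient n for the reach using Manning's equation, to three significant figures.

A = b·y = 33.022 × 0.39 = 12.88 m²
Wide channel: R ≈ y = 0.39 m
n = (1/Q)·A·R^(2/3)·S^(1/2) = (1/30.9) × 12.88 × 0.5338 × 0.06403 = 0.01425

0.0142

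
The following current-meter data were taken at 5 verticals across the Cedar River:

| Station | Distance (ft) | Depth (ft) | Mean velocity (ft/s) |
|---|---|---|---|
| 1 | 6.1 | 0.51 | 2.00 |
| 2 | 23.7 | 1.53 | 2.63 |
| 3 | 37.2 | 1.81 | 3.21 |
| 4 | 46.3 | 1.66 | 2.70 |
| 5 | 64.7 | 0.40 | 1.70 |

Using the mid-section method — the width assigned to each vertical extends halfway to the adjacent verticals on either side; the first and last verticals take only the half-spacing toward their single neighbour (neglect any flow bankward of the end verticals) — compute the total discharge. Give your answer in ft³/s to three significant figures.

205 ft³/s

w_1 = (23.7 − 6.1)/2 = 8.8 ft; q_1 = 2.00 × 0.51 × 8.8 = 8.976 ft³/s
w_2 = (37.2 − 6.1)/2 = 15.55 ft; q_2 = 2.63 × 1.53 × 15.55 = 62.57 ft³/s
w_3 = (46.3 − 23.7)/2 = 11.3 ft; q_3 = 3.21 × 1.81 × 11.3 = 65.65 ft³/s
w_4 = (64.7 − 37.2)/2 = 13.75 ft; q_4 = 2.70 × 1.66 × 13.75 = 61.63 ft³/s
w_5 = (64.7 − 46.3)/2 = 9.2 ft; q_5 = 1.70 × 0.40 × 9.2 = 6.256 ft³/s
Q = Σ qᵢ = 205.1 ft³/s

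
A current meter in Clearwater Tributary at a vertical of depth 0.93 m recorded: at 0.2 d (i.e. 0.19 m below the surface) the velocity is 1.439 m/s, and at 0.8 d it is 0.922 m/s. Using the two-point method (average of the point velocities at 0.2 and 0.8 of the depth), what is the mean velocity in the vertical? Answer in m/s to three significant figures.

1.18 m/s

v̄ = (1.439 + 0.922) / 2 = 1.181 m/s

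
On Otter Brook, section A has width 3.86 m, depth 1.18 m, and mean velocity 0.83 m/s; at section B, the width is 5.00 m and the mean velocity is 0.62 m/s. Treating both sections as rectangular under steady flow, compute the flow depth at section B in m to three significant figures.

1.22 m

Q = A₁V₁ = (3.86×1.18) × 0.83 = 3.780 m³/s
d₂ = Q/(b₂ V₂) = 3.780/(5.00×0.62) = 1.220 m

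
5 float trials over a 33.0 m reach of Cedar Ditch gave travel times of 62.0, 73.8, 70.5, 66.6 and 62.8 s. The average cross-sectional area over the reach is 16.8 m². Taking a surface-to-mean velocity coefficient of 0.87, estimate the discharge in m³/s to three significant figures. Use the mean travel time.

7.18 m³/s

t̄ = (62.0 + 73.8 + 70.5 + 66.6 + 62.8) / 5 = 67.14 s
v_surface = L / t̄ = 33.0 / 67.14 = 0.4915 m/s
v_mean = 0.87 × 0.4915 = 0.4276 m/s
Q = A × v_mean = 16.8 × 0.4276 = 7.184 m³/s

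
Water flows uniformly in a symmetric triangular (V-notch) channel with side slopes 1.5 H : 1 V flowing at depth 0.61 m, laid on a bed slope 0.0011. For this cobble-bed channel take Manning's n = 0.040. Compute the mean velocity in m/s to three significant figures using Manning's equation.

A = z·y² = 1.5×0.61² = 0.5582 m²
P = 2y√(1+z²) = 2×0.61×√(1+1.5²) = 2.199 m
R = A/P = 0.5582/2.199 = 0.2538 m
Q = (1/n)·A·R^(2/3)·S^(1/2) = (1/0.040) × 0.5582 × 0.2538^(2/3) × 0.0011^(1/2) = 0.1855 m³/s
V = Q/A = 0.1855/0.5582 = 0.3324 m/s

0.332 m/s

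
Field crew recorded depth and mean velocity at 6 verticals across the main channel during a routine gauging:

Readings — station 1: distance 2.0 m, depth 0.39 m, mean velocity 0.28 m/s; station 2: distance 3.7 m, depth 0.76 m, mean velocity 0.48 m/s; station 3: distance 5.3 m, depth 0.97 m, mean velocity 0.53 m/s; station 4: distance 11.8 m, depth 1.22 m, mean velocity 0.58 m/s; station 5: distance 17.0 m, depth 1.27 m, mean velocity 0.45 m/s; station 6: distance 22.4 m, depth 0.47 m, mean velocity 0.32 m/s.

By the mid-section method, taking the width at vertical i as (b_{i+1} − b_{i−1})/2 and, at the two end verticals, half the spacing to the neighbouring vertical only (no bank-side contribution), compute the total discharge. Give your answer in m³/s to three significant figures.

10.4 m³/s

w_1 = (3.7 − 2.0)/2 = 0.85 m; q_1 = 0.28 × 0.39 × 0.85 = 0.09282 m³/s
w_2 = (5.3 − 2.0)/2 = 1.65 m; q_2 = 0.48 × 0.76 × 1.65 = 0.6019 m³/s
w_3 = (11.8 − 3.7)/2 = 4.05 m; q_3 = 0.53 × 0.97 × 4.05 = 2.082 m³/s
w_4 = (17.0 − 5.3)/2 = 5.85 m; q_4 = 0.58 × 1.22 × 5.85 = 4.139 m³/s
w_5 = (22.4 − 11.8)/2 = 5.3 m; q_5 = 0.45 × 1.27 × 5.3 = 3.029 m³/s
w_6 = (22.4 − 17.0)/2 = 2.7 m; q_6 = 0.32 × 0.47 × 2.7 = 0.4061 m³/s
Q = Σ qᵢ = 10.35 m³/s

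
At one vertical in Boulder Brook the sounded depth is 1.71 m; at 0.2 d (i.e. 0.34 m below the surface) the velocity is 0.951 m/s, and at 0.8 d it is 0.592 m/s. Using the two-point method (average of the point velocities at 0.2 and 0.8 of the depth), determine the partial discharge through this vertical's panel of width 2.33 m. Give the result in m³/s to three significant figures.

3.07 m³/s

v̄ = (0.951 + 0.592) / 2 = 0.7715 m/s
q = v̄ × d × w = 0.7715 × 1.71 × 2.33 = 3.074 m³/s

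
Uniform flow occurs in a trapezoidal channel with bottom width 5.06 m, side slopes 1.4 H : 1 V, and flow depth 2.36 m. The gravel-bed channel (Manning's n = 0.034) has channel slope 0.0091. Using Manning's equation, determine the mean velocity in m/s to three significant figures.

A = (b + z·y)·y = (5.06 + 1.4×2.36)×2.36 = 19.74 m²
P = b + 2y√(1+z²) = 5.06 + 2×2.36×√(1+1.4²) = 13.18 m
R = A/P = 19.74/13.18 = 1.498 m
Q = (1/n)·A·R^(2/3)·S^(1/2) = (1/0.034) × 19.74 × 1.498^(2/3) × 0.0091^(1/2) = 72.49 m³/s
V = Q/A = 72.49/19.74 = 3.673 m/s

3.67 m/s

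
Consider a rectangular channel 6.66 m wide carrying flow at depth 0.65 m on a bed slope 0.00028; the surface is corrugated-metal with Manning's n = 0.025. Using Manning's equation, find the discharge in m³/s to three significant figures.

1.93 m³/s

A = b·y = 6.66 × 0.65 = 4.329 m²
P = b + 2y = 6.66 + 2×0.65 = 7.960 m
R = A/P = 4.329/7.960 = 0.5438 m
Q = (1/n)·A·R^(2/3)·S^(1/2) = (1/0.025) × 4.329 × 0.5438^(2/3) × 0.00028^(1/2) = 1.931 m³/s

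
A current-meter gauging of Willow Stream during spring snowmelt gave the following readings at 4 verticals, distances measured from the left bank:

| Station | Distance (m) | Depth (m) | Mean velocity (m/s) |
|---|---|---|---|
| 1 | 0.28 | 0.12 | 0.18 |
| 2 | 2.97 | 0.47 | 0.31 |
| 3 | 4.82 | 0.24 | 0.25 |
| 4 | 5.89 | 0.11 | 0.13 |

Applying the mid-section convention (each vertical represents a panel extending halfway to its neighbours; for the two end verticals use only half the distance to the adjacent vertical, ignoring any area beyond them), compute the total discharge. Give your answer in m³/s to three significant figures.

w_1 = (2.97 − 0.28)/2 = 1.345 m; q_1 = 0.18 × 0.12 × 1.345 = 0.02905 m³/s
w_2 = (4.82 − 0.28)/2 = 2.27 m; q_2 = 0.31 × 0.47 × 2.27 = 0.3307 m³/s
w_3 = (5.89 − 2.97)/2 = 1.46 m; q_3 = 0.25 × 0.24 × 1.46 = 0.08760 m³/s
w_4 = (5.89 − 4.82)/2 = 0.535 m; q_4 = 0.13 × 0.11 × 0.535 = 0.007651 m³/s
Q = Σ qᵢ = 0.4550 m³/s

0.455 m³/s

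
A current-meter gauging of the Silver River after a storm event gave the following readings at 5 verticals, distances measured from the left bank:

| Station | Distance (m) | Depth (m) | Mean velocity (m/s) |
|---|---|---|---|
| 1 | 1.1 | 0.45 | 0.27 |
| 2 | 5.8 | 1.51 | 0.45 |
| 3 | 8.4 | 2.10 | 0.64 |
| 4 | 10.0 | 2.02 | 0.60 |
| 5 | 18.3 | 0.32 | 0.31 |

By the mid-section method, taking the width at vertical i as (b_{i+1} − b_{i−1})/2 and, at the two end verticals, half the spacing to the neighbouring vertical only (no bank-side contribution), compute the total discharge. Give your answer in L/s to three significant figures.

12000 L/s

w_1 = (5.8 − 1.1)/2 = 2.35 m; q_1 = 0.27 × 0.45 × 2.35 = 0.2855 m³/s
w_2 = (8.4 − 1.1)/2 = 3.65 m; q_2 = 0.45 × 1.51 × 3.65 = 2.480 m³/s
w_3 = (10.0 − 5.8)/2 = 2.1 m; q_3 = 0.64 × 2.10 × 2.1 = 2.822 m³/s
w_4 = (18.3 − 8.4)/2 = 4.95 m; q_4 = 0.60 × 2.02 × 4.95 = 5.999 m³/s
w_5 = (18.3 − 10.0)/2 = 4.15 m; q_5 = 0.31 × 0.32 × 4.15 = 0.4117 m³/s
Q = Σ qᵢ = 12.00 m³/s
= 12.00 × 1000 = 12000 L/s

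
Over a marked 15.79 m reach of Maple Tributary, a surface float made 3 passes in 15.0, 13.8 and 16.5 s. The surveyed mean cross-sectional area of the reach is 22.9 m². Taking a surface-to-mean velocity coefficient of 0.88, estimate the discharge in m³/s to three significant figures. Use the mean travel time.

t̄ = (15.0 + 13.8 + 16.5) / 3 = 15.1 s
v_surface = L / t̄ = 15.79 / 15.1 = 1.046 m/s
v_mean = 0.88 × 1.046 = 0.9202 m/s
Q = A × v_mean = 22.9 × 0.9202 = 21.07 m³/s

21.1 m³/s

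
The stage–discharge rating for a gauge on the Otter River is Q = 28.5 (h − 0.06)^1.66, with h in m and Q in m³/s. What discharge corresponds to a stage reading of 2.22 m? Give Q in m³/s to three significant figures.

Q = 28.5 × (2.22 − 0.06)^1.66 = 28.5 × 2.16^1.66 = 102.3 m³/s

102 m³/s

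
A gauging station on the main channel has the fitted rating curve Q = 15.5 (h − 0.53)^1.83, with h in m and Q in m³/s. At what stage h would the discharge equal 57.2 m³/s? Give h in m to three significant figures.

h − h₀ = (Q/C)^(1/b) = (57.2/15.5)^(1/1.83) = 2.041 m
h = 0.53 + 2.041 = 2.571 m

2.57 m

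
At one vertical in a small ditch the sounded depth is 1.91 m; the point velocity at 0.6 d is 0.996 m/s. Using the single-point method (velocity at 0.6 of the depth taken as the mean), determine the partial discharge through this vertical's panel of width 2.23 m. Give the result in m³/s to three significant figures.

v̄ = v₀.₆ = 0.996 m/s
q = v̄ × d × w = 0.9960 × 1.91 × 2.23 = 4.242 m³/s

4.24 m³/s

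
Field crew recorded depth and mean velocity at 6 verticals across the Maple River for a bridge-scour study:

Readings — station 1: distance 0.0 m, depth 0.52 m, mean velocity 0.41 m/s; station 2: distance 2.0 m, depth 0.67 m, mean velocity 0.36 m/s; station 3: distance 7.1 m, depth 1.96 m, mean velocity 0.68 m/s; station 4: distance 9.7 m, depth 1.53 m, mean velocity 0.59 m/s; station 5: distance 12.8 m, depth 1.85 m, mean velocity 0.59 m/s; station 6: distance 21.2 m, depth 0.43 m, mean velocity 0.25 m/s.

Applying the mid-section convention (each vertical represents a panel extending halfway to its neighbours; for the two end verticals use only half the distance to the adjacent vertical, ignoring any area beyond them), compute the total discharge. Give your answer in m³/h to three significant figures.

w_1 = (2.0 − 0.0)/2 = 1 m; q_1 = 0.41 × 0.52 × 1 = 0.2132 m³/s
w_2 = (7.1 − 0.0)/2 = 3.55 m; q_2 = 0.36 × 0.67 × 3.55 = 0.8563 m³/s
w_3 = (9.7 − 2.0)/2 = 3.85 m; q_3 = 0.68 × 1.96 × 3.85 = 5.131 m³/s
w_4 = (12.8 − 7.1)/2 = 2.85 m; q_4 = 0.59 × 1.53 × 2.85 = 2.573 m³/s
w_5 = (21.2 − 9.7)/2 = 5.75 m; q_5 = 0.59 × 1.85 × 5.75 = 6.276 m³/s
w_6 = (21.2 − 12.8)/2 = 4.2 m; q_6 = 0.25 × 0.43 × 4.2 = 0.4515 m³/s
Q = Σ qᵢ = 15.50 m³/s
= 15.50 × 3600 = 55800 m³/h

55800 m³/h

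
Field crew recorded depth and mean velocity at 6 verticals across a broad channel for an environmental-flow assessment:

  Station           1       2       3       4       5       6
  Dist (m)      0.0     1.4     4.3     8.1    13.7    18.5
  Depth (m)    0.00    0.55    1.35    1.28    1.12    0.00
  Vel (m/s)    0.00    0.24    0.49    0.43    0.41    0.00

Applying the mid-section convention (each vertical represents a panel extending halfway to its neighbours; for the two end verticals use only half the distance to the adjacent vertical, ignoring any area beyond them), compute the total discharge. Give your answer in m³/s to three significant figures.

7.47 m³/s

w_2 = (4.3 − 0.0)/2 = 2.15 m; q_2 = 0.24 × 0.55 × 2.15 = 0.2838 m³/s
w_3 = (8.1 − 1.4)/2 = 3.35 m; q_3 = 0.49 × 1.35 × 3.35 = 2.216 m³/s
w_4 = (13.7 − 4.3)/2 = 4.7 m; q_4 = 0.43 × 1.28 × 4.7 = 2.587 m³/s
w_5 = (18.5 − 8.1)/2 = 5.2 m; q_5 = 0.41 × 1.12 × 5.2 = 2.388 m³/s
Stations 1, 6 contribute zero (depth or velocity is 0).
Q = Σ qᵢ = 7.475 m³/s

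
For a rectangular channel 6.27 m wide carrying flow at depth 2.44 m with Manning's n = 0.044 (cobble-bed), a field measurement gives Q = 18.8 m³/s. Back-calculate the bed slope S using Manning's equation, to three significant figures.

0.00192

A = b·y = 6.27 × 2.44 = 15.30 m²
P = b + 2y = 6.27 + 2×2.44 = 11.15 m
R = A/P = 15.30/11.15 = 1.372 m
S = (Q·n / (1·A·R^(2/3)))² = (18.8×0.044 / (1×15.30×1.235))² = 0.001917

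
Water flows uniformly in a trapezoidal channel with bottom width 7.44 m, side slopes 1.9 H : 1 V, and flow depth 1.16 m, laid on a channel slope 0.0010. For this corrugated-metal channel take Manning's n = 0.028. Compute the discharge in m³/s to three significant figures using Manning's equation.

A = (b + z·y)·y = (7.44 + 1.9×1.16)×1.16 = 11.19 m²
P = b + 2y√(1+z²) = 7.44 + 2×1.16×√(1+1.9²) = 12.42 m
R = A/P = 11.19/12.42 = 0.9006 m
Q = (1/n)·A·R^(2/3)·S^(1/2) = (1/0.028) × 11.19 × 0.9006^(2/3) × 0.0010^(1/2) = 11.78 m³/s

11.8 m³/s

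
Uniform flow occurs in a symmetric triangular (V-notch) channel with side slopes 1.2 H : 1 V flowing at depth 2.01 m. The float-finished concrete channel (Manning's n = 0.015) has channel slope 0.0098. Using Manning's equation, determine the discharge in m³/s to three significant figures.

A = z·y² = 1.2×2.01² = 4.848 m²
P = 2y√(1+z²) = 2×2.01×√(1+1.2²) = 6.279 m
R = A/P = 4.848/6.279 = 0.7721 m
Q = (1/n)·A·R^(2/3)·S^(1/2) = (1/0.015) × 4.848 × 0.7721^(2/3) × 0.0098^(1/2) = 26.93 m³/s

26.9 m³/s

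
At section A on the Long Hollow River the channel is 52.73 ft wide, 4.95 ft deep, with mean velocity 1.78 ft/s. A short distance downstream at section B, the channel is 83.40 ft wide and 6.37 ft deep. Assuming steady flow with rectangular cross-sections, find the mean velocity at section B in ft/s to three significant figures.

0.875 ft/s

Q = A₁V₁ = (52.73×4.95) × 1.78 = 464.6 ft³/s
A₂ = 83.40 × 6.37 = 531.3 ft²
V₂ = Q/A₂ = 464.6/531.3 = 0.8745 ft/s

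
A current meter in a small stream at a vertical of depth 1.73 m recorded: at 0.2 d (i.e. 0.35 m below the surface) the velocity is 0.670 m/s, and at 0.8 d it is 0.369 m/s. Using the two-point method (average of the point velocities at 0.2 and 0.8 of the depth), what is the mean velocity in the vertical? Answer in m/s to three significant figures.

0.520 m/s

v̄ = (0.670 + 0.369) / 2 = 0.5195 m/s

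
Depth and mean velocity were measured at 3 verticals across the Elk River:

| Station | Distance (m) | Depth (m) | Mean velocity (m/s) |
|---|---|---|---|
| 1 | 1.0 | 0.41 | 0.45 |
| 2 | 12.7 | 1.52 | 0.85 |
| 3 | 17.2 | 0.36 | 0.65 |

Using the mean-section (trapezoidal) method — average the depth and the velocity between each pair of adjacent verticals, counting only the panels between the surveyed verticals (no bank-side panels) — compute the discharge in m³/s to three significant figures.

Panel 1-2: Δb = 11.7 m, d̄ = (0.41+1.52)/2 = 0.965, v̄ = (0.45+0.85)/2 = 0.65 → q = 11.7×0.965×0.65 = 7.339 m³/s
Panel 2-3: Δb = 4.5 m, d̄ = (1.52+0.36)/2 = 0.94, v̄ = (0.85+0.65)/2 = 0.75 → q = 4.5×0.94×0.75 = 3.173 m³/s
Q = Σ q = 10.51 m³/s

10.5 m³/s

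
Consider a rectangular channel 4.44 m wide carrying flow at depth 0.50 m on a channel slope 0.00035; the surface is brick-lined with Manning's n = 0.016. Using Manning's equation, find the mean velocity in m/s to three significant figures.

0.643 m/s

A = b·y = 4.44 × 0.50 = 2.220 m²
P = b + 2y = 4.44 + 2×0.50 = 5.440 m
R = A/P = 2.220/5.440 = 0.4081 m
Q = (1/n)·A·R^(2/3)·S^(1/2) = (1/0.016) × 2.220 × 0.4081^(2/3) × 0.00035^(1/2) = 1.428 m³/s
V = Q/A = 1.428/2.220 = 0.6433 m/s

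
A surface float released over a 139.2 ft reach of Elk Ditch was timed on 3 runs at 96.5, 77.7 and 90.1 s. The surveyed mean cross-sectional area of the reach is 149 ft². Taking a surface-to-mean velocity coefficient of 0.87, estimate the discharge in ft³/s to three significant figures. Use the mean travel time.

t̄ = (96.5 + 77.7 + 90.1) / 3 = 88.1 s
v_surface = L / t̄ = 139.2 / 88.1 = 1.580 ft/s
v_mean = 0.87 × 1.580 = 1.375 ft/s
Q = A × v_mean = 149 × 1.375 = 204.8 ft³/s

205 ft³/s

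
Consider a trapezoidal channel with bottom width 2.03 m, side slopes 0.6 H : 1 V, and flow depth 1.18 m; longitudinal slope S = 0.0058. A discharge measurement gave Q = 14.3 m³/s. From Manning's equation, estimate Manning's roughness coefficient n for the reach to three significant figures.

A = (b + z·y)·y = (2.03 + 0.6×1.18)×1.18 = 3.231 m²
P = b + 2y√(1+z²) = 2.03 + 2×1.18×√(1+0.6²) = 4.782 m
R = A/P = 3.231/4.782 = 0.6756 m
n = (1/Q)·A·R^(2/3)·S^(1/2) = (1/14.3) × 3.231 × 0.7699 × 0.07616 = 0.01325

0.0132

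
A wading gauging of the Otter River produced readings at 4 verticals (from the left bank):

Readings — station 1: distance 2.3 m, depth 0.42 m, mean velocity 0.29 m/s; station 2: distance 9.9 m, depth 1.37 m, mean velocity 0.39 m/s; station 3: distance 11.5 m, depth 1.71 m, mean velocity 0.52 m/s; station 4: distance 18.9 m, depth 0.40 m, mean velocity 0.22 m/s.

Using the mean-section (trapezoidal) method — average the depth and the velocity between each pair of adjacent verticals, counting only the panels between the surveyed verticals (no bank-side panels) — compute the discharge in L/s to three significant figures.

6320 L/s

Panel 1-2: Δb = 7.6 m, d̄ = (0.42+1.37)/2 = 0.895, v̄ = (0.29+0.39)/2 = 0.34 → q = 7.6×0.895×0.34 = 2.313 m³/s
Panel 2-3: Δb = 1.6 m, d̄ = (1.37+1.71)/2 = 1.54, v̄ = (0.39+0.52)/2 = 0.455 → q = 1.6×1.54×0.455 = 1.121 m³/s
Panel 3-4: Δb = 7.4 m, d̄ = (1.71+0.40)/2 = 1.055, v̄ = (0.52+0.22)/2 = 0.37 → q = 7.4×1.055×0.37 = 2.889 m³/s
Q = Σ q = 6.322 m³/s
= 6.322 × 1000 = 6322 L/s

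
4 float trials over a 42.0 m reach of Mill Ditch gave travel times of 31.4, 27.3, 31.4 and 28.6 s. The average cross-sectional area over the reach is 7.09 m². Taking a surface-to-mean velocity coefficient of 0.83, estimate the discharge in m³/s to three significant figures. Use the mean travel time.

t̄ = (31.4 + 27.3 + 31.4 + 28.6) / 4 = 29.675 s
v_surface = L / t̄ = 42.0 / 29.675 = 1.415 m/s
v_mean = 0.83 × 1.415 = 1.175 m/s
Q = A × v_mean = 7.09 × 1.175 = 8.329 m³/s

8.33 m³/s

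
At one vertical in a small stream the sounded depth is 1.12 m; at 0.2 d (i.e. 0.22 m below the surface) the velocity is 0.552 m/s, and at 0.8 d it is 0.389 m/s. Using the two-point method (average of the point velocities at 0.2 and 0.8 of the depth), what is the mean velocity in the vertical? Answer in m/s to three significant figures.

0.471 m/s

v̄ = (0.552 + 0.389) / 2 = 0.4705 m/s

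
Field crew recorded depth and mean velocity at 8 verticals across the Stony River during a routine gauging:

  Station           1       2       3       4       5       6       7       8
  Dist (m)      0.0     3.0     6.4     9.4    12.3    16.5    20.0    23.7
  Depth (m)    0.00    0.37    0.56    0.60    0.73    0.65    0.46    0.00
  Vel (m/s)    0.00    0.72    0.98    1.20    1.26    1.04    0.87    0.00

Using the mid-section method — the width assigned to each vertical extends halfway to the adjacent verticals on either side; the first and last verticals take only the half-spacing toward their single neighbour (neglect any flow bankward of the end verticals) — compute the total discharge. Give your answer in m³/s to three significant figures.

12.0 m³/s

w_2 = (6.4 − 0.0)/2 = 3.2 m; q_2 = 0.72 × 0.37 × 3.2 = 0.8525 m³/s
w_3 = (9.4 − 3.0)/2 = 3.2 m; q_3 = 0.98 × 0.56 × 3.2 = 1.756 m³/s
w_4 = (12.3 − 6.4)/2 = 2.95 m; q_4 = 1.20 × 0.60 × 2.95 = 2.124 m³/s
w_5 = (16.5 − 9.4)/2 = 3.55 m; q_5 = 1.26 × 0.73 × 3.55 = 3.265 m³/s
w_6 = (20.0 − 12.3)/2 = 3.85 m; q_6 = 1.04 × 0.65 × 3.85 = 2.603 m³/s
w_7 = (23.7 − 16.5)/2 = 3.6 m; q_7 = 0.87 × 0.46 × 3.6 = 1.441 m³/s
Stations 1, 8 contribute zero (depth or velocity is 0).
Q = Σ qᵢ = 12.04 m³/s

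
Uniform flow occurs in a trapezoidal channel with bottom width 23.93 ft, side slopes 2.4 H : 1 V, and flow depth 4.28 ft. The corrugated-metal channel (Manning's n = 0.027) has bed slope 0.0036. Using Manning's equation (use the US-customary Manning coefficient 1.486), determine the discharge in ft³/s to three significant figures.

A = (b + z·y)·y = (23.93 + 2.4×4.28)×4.28 = 146.4 ft²
P = b + 2y√(1+z²) = 23.93 + 2×4.28×√(1+2.4²) = 46.19 ft
R = A/P = 146.4/46.19 = 3.169 ft
Q = (1.486/n)·A·R^(2/3)·S^(1/2) = (1.486/0.027) × 146.4 × 3.169^(2/3) × 0.0036^(1/2) = 1043 ft³/s

1040 ft³/s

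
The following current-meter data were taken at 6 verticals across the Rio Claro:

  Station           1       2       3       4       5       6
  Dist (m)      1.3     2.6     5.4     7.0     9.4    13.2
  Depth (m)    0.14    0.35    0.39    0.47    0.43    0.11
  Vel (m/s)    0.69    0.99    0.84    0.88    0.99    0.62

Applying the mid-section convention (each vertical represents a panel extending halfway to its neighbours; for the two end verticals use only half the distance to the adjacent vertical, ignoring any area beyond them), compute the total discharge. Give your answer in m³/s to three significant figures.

w_1 = (2.6 − 1.3)/2 = 0.65 m; q_1 = 0.69 × 0.14 × 0.65 = 0.06279 m³/s
w_2 = (5.4 − 1.3)/2 = 2.05 m; q_2 = 0.99 × 0.35 × 2.05 = 0.7103 m³/s
w_3 = (7.0 − 2.6)/2 = 2.2 m; q_3 = 0.84 × 0.39 × 2.2 = 0.7207 m³/s
w_4 = (9.4 − 5.4)/2 = 2 m; q_4 = 0.88 × 0.47 × 2 = 0.8272 m³/s
w_5 = (13.2 − 7.0)/2 = 3.1 m; q_5 = 0.99 × 0.43 × 3.1 = 1.320 m³/s
w_6 = (13.2 − 9.4)/2 = 1.9 m; q_6 = 0.62 × 0.11 × 1.9 = 0.1296 m³/s
Q = Σ qᵢ = 3.770 m³/s

3.77 m³/s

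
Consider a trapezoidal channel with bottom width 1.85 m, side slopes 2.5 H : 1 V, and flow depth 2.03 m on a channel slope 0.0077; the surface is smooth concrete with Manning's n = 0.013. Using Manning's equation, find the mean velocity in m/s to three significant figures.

A = (b + z·y)·y = (1.85 + 2.5×2.03)×2.03 = 14.06 m²
P = b + 2y√(1+z²) = 1.85 + 2×2.03×√(1+2.5²) = 12.78 m
R = A/P = 14.06/12.78 = 1.100 m
Q = (1/n)·A·R^(2/3)·S^(1/2) = (1/0.013) × 14.06 × 1.100^(2/3) × 0.0077^(1/2) = 101.1 m³/s
V = Q/A = 101.1/14.06 = 7.192 m/s

7.19 m/s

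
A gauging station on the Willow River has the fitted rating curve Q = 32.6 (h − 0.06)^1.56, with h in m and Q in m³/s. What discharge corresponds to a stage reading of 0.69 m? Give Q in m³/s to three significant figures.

Q = 32.6 × (0.69 − 0.06)^1.56 = 32.6 × 0.63^1.56 = 15.86 m³/s

15.9 m³/s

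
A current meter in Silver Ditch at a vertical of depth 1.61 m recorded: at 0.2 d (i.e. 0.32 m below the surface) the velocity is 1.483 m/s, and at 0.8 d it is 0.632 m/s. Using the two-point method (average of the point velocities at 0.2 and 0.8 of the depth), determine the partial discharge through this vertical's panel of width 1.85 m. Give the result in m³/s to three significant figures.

v̄ = (1.483 + 0.632) / 2 = 1.058 m/s
q = v̄ × d × w = 1.058 × 1.61 × 1.85 = 3.150 m³/s

3.15 m³/s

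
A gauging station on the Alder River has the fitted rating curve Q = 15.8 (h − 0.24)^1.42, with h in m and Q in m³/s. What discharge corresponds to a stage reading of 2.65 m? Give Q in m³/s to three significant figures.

55.1 m³/s

Q = 15.8 × (2.65 − 0.24)^1.42 = 15.8 × 2.41^1.42 = 55.10 m³/s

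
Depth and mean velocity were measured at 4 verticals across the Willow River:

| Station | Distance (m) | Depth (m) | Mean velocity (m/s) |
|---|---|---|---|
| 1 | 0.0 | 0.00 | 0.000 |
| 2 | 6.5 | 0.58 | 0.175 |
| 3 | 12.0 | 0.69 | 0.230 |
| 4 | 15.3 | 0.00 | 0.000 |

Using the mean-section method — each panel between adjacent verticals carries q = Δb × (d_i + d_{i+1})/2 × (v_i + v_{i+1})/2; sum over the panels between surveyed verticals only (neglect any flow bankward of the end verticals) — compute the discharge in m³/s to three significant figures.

Panel 1-2: Δb = 6.5 m, d̄ = (0.00+0.58)/2 = 0.29, v̄ = (0.000+0.175)/2 = 0.0875 → q = 6.5×0.29×0.0875 = 0.1649 m³/s
Panel 2-3: Δb = 5.5 m, d̄ = (0.58+0.69)/2 = 0.635, v̄ = (0.175+0.230)/2 = 0.2025 → q = 5.5×0.635×0.2025 = 0.7072 m³/s
Panel 3-4: Δb = 3.3 m, d̄ = (0.69+0.00)/2 = 0.345, v̄ = (0.230+0.000)/2 = 0.115 → q = 3.3×0.345×0.115 = 0.1309 m³/s
Q = Σ q = 1.003 m³/s

1.00 m³/s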